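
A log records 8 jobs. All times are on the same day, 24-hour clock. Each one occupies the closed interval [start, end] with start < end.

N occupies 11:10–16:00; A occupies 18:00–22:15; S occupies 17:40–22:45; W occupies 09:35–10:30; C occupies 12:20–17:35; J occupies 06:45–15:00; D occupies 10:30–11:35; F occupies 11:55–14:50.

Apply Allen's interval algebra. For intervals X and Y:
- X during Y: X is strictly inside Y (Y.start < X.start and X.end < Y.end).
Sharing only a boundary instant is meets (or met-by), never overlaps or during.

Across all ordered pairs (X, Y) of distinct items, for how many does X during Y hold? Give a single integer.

Checking all 56 ordered pairs for relation 'during'; matching pairs in alphabetical order:
(A, S): A during S ✓
(D, J): D during J ✓
(F, J): F during J ✓
(F, N): F during N ✓
(W, J): W during J ✓
Count: 5.

5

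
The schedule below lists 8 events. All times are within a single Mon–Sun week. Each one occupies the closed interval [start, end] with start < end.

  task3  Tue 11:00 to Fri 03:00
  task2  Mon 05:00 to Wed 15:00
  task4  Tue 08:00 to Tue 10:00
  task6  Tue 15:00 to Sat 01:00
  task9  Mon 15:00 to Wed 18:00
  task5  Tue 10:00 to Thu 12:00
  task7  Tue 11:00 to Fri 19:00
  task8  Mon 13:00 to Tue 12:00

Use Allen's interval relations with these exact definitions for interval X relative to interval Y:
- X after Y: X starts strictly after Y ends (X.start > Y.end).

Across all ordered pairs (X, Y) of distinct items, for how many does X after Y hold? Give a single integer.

4

Checking all 56 ordered pairs for relation 'after'; matching pairs in alphabetical order:
(task3, task4): task3 after task4 ✓
(task6, task4): task6 after task4 ✓
(task6, task8): task6 after task8 ✓
(task7, task4): task7 after task4 ✓
Count: 4.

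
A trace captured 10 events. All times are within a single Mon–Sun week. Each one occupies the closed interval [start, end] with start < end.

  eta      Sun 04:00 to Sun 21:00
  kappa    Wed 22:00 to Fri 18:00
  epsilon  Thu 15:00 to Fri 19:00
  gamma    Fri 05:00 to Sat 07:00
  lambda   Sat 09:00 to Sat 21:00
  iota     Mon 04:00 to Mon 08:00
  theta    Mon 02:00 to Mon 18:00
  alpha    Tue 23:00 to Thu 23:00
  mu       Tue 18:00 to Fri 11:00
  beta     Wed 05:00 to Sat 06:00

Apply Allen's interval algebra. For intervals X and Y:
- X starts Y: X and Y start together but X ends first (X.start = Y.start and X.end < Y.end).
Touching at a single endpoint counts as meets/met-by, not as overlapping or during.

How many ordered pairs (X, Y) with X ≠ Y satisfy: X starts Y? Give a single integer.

Checking all 90 ordered pairs for relation 'starts'; matching pairs in alphabetical order:
No pair satisfies it.
Count: 0.

0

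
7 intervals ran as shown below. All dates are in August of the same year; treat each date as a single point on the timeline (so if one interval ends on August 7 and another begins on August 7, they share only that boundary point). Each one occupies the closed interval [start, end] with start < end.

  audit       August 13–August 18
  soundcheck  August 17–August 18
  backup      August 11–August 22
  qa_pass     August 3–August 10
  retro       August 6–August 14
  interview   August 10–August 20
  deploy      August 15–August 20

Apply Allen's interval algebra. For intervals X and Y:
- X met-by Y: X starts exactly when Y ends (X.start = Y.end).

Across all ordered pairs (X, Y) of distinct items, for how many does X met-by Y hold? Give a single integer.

Checking all 42 ordered pairs for relation 'met-by'; matching pairs in alphabetical order:
(interview, qa_pass): interview met-by qa_pass ✓
Count: 1.

1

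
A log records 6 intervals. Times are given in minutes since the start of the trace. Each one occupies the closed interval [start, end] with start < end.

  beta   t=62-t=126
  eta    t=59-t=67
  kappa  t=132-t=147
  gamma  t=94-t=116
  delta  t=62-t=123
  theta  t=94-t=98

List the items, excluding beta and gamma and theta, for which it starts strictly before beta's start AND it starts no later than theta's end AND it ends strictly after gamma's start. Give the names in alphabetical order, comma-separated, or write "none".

none

Conditions: its start is strictly before beta's start (X.start < t=62) AND its start is no later than theta's end (X.start <= t=98) AND its end is strictly after gamma's start (X.end > t=94).
delta: start t=62 < t=62? ✗; start t=62 <= t=98? ✓; end t=123 > t=94? ✓ → no.
eta: start t=59 < t=62? ✓; start t=59 <= t=98? ✓; end t=67 > t=94? ✗ → no.
kappa: start t=132 < t=62? ✗; start t=132 <= t=98? ✗; end t=147 > t=94? ✓ → no.
Result: none.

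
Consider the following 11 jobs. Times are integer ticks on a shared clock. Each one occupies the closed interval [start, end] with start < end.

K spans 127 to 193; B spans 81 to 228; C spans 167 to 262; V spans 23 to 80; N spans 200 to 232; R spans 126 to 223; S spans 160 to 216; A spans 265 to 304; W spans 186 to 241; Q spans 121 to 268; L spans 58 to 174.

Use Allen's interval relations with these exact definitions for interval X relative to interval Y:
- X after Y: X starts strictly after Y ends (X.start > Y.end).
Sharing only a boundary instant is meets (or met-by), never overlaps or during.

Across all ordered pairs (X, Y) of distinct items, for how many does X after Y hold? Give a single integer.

20

Checking all 110 ordered pairs for relation 'after'; matching pairs in alphabetical order:
(A, B): A after B ✓
(A, C): A after C ✓
(A, K): A after K ✓
(A, L): A after L ✓
(A, N): A after N ✓
(A, R): A after R ✓
(A, S): A after S ✓
(A, V): A after V ✓
(A, W): A after W ✓
(B, V): B after V ✓
(C, V): C after V ✓
(K, V): K after V ✓
(N, K): N after K ✓
(N, L): N after L ✓
(N, V): N after V ✓
(Q, V): Q after V ✓
(R, V): R after V ✓
(S, V): S after V ✓
(W, L): W after L ✓
(W, V): W after V ✓
Count: 20.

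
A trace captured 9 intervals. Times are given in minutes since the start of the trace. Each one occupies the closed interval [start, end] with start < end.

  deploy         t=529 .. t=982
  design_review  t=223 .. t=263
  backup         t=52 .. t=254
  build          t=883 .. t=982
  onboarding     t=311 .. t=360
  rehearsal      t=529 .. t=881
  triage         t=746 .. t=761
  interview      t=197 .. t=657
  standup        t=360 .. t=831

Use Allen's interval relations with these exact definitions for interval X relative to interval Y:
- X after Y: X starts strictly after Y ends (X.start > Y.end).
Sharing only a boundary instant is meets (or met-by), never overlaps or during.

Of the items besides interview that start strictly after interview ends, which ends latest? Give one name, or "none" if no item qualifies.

build

Target interview = [t=197, t=657].
backup [t=52, t=254] → overlaps → excluded.
build [t=883, t=982] → after → candidate.
deploy [t=529, t=982] → overlapped-by → excluded.
design_review [t=223, t=263] → during → excluded.
onboarding [t=311, t=360] → during → excluded.
rehearsal [t=529, t=881] → overlapped-by → excluded.
standup [t=360, t=831] → overlapped-by → excluded.
triage [t=746, t=761] → after → candidate.
Among candidates, latest end is t=982 → build.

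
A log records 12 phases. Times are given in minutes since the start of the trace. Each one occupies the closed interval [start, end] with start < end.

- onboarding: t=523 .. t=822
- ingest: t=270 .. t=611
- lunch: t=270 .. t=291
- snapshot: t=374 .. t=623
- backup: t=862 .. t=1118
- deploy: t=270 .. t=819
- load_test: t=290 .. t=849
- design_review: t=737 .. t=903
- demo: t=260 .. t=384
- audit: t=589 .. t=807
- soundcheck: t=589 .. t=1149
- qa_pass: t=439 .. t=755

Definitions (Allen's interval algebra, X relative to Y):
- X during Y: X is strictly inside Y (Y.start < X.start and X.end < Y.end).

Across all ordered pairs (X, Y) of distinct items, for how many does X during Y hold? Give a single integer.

11

Checking all 132 ordered pairs for relation 'during'; matching pairs in alphabetical order:
(audit, deploy): audit during deploy ✓
(audit, load_test): audit during load_test ✓
(audit, onboarding): audit during onboarding ✓
(backup, soundcheck): backup during soundcheck ✓
(design_review, soundcheck): design_review during soundcheck ✓
(lunch, demo): lunch during demo ✓
(onboarding, load_test): onboarding during load_test ✓
(qa_pass, deploy): qa_pass during deploy ✓
(qa_pass, load_test): qa_pass during load_test ✓
(snapshot, deploy): snapshot during deploy ✓
(snapshot, load_test): snapshot during load_test ✓
Count: 11.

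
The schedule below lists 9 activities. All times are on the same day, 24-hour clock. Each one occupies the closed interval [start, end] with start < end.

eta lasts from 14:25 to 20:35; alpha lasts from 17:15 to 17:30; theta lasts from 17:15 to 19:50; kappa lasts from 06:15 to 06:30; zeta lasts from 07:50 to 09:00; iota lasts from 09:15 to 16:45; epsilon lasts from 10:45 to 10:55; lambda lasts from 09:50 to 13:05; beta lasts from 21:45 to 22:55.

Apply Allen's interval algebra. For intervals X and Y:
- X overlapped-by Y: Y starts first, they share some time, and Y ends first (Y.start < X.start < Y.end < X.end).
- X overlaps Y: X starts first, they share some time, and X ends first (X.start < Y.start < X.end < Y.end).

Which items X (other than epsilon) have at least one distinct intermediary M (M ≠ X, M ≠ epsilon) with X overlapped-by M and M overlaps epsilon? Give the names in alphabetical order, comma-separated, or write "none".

none

Target epsilon = [10:45, 10:55].
Intermediaries M with M overlaps epsilon: none.
Union: none.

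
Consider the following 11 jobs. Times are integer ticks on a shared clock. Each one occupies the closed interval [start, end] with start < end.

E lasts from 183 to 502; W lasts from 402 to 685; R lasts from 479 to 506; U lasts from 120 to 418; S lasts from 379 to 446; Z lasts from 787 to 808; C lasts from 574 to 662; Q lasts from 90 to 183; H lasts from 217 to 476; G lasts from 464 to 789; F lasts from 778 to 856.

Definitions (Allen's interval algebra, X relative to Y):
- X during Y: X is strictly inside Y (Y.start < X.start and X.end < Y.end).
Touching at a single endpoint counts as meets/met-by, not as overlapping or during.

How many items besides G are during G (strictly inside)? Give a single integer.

Target G = [464, 789].
C [574, 662] → during → counts.
E [183, 502] → overlaps → no.
F [778, 856] → overlapped-by → no.
H [217, 476] → overlaps → no.
Q [90, 183] → before → no.
R [479, 506] → during → counts.
S [379, 446] → before → no.
U [120, 418] → before → no.
W [402, 685] → overlaps → no.
Z [787, 808] → overlapped-by → no.
Total: 2.

2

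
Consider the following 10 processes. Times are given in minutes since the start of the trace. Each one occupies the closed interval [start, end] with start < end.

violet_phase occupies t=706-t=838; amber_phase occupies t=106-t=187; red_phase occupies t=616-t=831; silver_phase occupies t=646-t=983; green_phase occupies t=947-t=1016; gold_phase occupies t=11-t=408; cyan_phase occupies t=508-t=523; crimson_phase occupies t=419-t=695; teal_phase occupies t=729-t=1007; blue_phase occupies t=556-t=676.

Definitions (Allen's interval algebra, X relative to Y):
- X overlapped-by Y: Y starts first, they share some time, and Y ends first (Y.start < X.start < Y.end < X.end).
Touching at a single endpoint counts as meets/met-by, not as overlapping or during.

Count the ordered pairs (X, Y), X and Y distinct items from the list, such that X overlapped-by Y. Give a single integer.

Checking all 90 ordered pairs for relation 'overlapped-by'; matching pairs in alphabetical order:
(green_phase, silver_phase): green_phase overlapped-by silver_phase ✓
(green_phase, teal_phase): green_phase overlapped-by teal_phase ✓
(red_phase, blue_phase): red_phase overlapped-by blue_phase ✓
(red_phase, crimson_phase): red_phase overlapped-by crimson_phase ✓
(silver_phase, blue_phase): silver_phase overlapped-by blue_phase ✓
(silver_phase, crimson_phase): silver_phase overlapped-by crimson_phase ✓
(silver_phase, red_phase): silver_phase overlapped-by red_phase ✓
(teal_phase, red_phase): teal_phase overlapped-by red_phase ✓
(teal_phase, silver_phase): teal_phase overlapped-by silver_phase ✓
(teal_phase, violet_phase): teal_phase overlapped-by violet_phase ✓
(violet_phase, red_phase): violet_phase overlapped-by red_phase ✓
Count: 11.

11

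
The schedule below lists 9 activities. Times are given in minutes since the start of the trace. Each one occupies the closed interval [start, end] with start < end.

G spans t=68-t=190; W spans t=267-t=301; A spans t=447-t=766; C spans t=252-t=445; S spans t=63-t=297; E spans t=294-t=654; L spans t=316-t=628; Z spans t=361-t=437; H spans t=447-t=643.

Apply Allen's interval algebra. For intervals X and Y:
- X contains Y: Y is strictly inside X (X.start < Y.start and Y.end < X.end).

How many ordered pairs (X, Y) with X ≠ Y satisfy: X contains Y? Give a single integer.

7

Checking all 72 ordered pairs for relation 'contains'; matching pairs in alphabetical order:
(C, W): C contains W ✓
(C, Z): C contains Z ✓
(E, H): E contains H ✓
(E, L): E contains L ✓
(E, Z): E contains Z ✓
(L, Z): L contains Z ✓
(S, G): S contains G ✓
Count: 7.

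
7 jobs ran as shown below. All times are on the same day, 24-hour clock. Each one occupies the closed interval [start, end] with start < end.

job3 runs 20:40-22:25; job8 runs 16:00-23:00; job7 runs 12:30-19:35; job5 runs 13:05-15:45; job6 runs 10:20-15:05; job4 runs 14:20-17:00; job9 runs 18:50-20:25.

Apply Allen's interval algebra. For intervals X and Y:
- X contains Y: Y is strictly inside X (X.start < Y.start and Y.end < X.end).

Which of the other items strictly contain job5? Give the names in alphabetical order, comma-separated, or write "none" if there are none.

job7

Target job5 = [13:05, 15:45].
job3 [20:40, 22:25] → after → no.
job4 [14:20, 17:00] → overlapped-by → no.
job6 [10:20, 15:05] → overlaps → no.
job7 [12:30, 19:35] → contains → yes.
job8 [16:00, 23:00] → after → no.
job9 [18:50, 20:25] → after → no.
Result: job7.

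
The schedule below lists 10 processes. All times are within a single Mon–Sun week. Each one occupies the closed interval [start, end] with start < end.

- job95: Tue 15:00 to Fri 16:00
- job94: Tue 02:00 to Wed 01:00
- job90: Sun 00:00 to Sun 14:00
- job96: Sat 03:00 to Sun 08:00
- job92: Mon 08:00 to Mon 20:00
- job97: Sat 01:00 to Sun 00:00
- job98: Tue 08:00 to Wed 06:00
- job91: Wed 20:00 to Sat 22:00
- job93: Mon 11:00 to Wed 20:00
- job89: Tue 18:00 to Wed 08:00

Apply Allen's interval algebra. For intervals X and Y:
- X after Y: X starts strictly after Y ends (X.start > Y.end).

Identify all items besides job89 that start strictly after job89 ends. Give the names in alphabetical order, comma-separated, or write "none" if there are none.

job90, job91, job96, job97

Target job89 = [Tue 18:00, Wed 08:00].
job90 [Sun 00:00, Sun 14:00] → after → yes.
job91 [Wed 20:00, Sat 22:00] → after → yes.
job92 [Mon 08:00, Mon 20:00] → before → no.
job93 [Mon 11:00, Wed 20:00] → contains → no.
job94 [Tue 02:00, Wed 01:00] → overlaps → no.
job95 [Tue 15:00, Fri 16:00] → contains → no.
job96 [Sat 03:00, Sun 08:00] → after → yes.
job97 [Sat 01:00, Sun 00:00] → after → yes.
job98 [Tue 08:00, Wed 06:00] → overlaps → no.
Result: job90, job91, job96, job97.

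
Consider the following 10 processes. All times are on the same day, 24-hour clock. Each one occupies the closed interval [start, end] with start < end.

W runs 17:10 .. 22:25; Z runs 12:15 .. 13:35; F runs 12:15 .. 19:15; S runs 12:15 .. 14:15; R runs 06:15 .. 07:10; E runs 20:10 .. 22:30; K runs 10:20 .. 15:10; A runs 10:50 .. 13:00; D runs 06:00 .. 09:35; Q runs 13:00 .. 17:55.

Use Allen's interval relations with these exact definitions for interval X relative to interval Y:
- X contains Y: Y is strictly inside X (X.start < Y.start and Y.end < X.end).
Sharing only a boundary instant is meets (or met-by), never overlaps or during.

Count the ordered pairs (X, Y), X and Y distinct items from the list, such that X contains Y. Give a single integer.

Checking all 90 ordered pairs for relation 'contains'; matching pairs in alphabetical order:
(D, R): D contains R ✓
(F, Q): F contains Q ✓
(K, A): K contains A ✓
(K, S): K contains S ✓
(K, Z): K contains Z ✓
Count: 5.

5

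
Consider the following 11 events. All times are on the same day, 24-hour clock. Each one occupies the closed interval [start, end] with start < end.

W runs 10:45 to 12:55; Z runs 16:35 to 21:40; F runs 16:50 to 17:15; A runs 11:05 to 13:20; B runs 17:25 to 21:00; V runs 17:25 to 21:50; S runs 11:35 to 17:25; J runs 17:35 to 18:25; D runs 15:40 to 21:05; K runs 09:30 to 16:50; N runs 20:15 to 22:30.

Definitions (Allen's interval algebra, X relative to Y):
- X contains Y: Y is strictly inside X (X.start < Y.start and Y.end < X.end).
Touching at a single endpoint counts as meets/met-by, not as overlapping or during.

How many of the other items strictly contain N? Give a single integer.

Target N = [20:15, 22:30].
A [11:05, 13:20] → before → no.
B [17:25, 21:00] → overlaps → no.
D [15:40, 21:05] → overlaps → no.
F [16:50, 17:15] → before → no.
J [17:35, 18:25] → before → no.
K [09:30, 16:50] → before → no.
S [11:35, 17:25] → before → no.
V [17:25, 21:50] → overlaps → no.
W [10:45, 12:55] → before → no.
Z [16:35, 21:40] → overlaps → no.
Total: 0.

0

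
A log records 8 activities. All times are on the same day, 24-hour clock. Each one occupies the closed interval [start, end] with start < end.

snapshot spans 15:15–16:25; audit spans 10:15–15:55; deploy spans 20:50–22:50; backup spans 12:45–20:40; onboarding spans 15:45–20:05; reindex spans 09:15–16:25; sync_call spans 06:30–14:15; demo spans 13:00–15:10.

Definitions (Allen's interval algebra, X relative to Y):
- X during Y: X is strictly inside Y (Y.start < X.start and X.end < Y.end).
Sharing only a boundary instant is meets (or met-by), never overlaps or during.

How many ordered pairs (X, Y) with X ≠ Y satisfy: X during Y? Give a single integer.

6

Checking all 56 ordered pairs for relation 'during'; matching pairs in alphabetical order:
(audit, reindex): audit during reindex ✓
(demo, audit): demo during audit ✓
(demo, backup): demo during backup ✓
(demo, reindex): demo during reindex ✓
(onboarding, backup): onboarding during backup ✓
(snapshot, backup): snapshot during backup ✓
Count: 6.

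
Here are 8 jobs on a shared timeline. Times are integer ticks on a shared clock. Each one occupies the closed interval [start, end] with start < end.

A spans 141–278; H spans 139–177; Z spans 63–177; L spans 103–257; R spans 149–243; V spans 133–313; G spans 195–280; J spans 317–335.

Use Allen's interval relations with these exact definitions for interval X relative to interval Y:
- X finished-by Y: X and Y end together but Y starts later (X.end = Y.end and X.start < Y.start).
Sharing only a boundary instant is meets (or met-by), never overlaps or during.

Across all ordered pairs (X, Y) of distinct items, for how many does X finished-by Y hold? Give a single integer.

Checking all 56 ordered pairs for relation 'finished-by'; matching pairs in alphabetical order:
(Z, H): Z finished-by H ✓
Count: 1.

1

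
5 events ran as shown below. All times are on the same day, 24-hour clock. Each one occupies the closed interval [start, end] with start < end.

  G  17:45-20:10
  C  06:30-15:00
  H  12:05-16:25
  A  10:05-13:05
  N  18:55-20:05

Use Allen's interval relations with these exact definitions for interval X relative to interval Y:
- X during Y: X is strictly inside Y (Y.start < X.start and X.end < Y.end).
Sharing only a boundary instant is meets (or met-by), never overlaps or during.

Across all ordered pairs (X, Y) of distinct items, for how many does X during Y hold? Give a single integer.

Checking all 20 ordered pairs for relation 'during'; matching pairs in alphabetical order:
(A, C): A during C ✓
(N, G): N during G ✓
Count: 2.

2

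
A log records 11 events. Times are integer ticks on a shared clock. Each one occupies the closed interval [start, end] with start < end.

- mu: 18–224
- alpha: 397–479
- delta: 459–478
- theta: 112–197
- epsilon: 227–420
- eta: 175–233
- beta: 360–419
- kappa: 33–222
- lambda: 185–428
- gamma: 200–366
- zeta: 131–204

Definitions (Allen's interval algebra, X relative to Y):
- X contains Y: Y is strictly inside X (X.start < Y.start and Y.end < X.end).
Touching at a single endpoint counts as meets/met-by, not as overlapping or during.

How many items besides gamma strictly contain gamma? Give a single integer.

Target gamma = [200, 366].
alpha [397, 479] → after → no.
beta [360, 419] → overlapped-by → no.
delta [459, 478] → after → no.
epsilon [227, 420] → overlapped-by → no.
eta [175, 233] → overlaps → no.
kappa [33, 222] → overlaps → no.
lambda [185, 428] → contains → counts.
mu [18, 224] → overlaps → no.
theta [112, 197] → before → no.
zeta [131, 204] → overlaps → no.
Total: 1.

1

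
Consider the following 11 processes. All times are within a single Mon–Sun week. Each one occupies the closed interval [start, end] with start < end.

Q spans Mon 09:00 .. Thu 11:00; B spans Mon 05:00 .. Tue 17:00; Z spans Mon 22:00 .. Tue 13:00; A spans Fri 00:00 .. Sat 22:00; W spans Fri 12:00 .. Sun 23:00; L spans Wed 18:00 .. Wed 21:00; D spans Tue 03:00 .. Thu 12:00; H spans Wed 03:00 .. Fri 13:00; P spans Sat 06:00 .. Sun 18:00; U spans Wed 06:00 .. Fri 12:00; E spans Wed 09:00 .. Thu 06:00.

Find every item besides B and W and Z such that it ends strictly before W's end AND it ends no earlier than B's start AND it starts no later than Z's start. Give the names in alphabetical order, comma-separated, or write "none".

Q

Conditions: its end is strictly before W's end (X.end < Sun 23:00) AND its end is no earlier than B's start (X.end >= Mon 05:00) AND its start is no later than Z's start (X.start <= Mon 22:00).
A: end Sat 22:00 < Sun 23:00? ✓; end Sat 22:00 >= Mon 05:00? ✓; start Fri 00:00 <= Mon 22:00? ✗ → no.
D: end Thu 12:00 < Sun 23:00? ✓; end Thu 12:00 >= Mon 05:00? ✓; start Tue 03:00 <= Mon 22:00? ✗ → no.
E: end Thu 06:00 < Sun 23:00? ✓; end Thu 06:00 >= Mon 05:00? ✓; start Wed 09:00 <= Mon 22:00? ✗ → no.
H: end Fri 13:00 < Sun 23:00? ✓; end Fri 13:00 >= Mon 05:00? ✓; start Wed 03:00 <= Mon 22:00? ✗ → no.
L: end Wed 21:00 < Sun 23:00? ✓; end Wed 21:00 >= Mon 05:00? ✓; start Wed 18:00 <= Mon 22:00? ✗ → no.
P: end Sun 18:00 < Sun 23:00? ✓; end Sun 18:00 >= Mon 05:00? ✓; start Sat 06:00 <= Mon 22:00? ✗ → no.
Q: end Thu 11:00 < Sun 23:00? ✓; end Thu 11:00 >= Mon 05:00? ✓; start Mon 09:00 <= Mon 22:00? ✓ → yes.
U: end Fri 12:00 < Sun 23:00? ✓; end Fri 12:00 >= Mon 05:00? ✓; start Wed 06:00 <= Mon 22:00? ✗ → no.
Result: Q.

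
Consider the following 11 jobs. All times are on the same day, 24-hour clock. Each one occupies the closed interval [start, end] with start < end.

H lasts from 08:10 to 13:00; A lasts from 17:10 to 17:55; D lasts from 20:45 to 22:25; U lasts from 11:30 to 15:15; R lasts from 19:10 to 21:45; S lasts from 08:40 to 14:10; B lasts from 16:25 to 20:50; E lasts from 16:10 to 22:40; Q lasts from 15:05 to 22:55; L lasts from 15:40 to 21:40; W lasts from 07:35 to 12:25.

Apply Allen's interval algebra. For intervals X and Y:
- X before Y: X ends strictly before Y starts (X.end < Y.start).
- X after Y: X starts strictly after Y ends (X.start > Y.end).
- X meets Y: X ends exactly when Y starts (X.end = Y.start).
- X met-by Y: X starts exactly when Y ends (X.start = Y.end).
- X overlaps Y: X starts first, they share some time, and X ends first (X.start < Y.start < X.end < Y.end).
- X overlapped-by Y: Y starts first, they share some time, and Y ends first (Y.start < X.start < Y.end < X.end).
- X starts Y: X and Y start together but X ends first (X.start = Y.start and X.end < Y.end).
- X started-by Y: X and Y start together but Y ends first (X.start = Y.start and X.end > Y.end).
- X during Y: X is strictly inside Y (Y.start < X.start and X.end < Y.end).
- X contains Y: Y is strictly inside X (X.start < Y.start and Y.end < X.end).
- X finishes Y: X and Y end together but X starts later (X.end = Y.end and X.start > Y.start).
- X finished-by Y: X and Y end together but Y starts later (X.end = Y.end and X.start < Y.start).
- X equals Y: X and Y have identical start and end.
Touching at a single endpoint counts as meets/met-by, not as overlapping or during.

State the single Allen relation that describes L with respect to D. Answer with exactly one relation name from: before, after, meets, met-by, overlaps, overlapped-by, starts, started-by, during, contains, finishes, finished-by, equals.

overlaps

L = [15:40, 21:40]; D = [20:45, 22:25].
Compare endpoints: L.start < D.start, L.start < D.end, L.end > D.start, L.end < D.end.
That pattern is 'overlaps'.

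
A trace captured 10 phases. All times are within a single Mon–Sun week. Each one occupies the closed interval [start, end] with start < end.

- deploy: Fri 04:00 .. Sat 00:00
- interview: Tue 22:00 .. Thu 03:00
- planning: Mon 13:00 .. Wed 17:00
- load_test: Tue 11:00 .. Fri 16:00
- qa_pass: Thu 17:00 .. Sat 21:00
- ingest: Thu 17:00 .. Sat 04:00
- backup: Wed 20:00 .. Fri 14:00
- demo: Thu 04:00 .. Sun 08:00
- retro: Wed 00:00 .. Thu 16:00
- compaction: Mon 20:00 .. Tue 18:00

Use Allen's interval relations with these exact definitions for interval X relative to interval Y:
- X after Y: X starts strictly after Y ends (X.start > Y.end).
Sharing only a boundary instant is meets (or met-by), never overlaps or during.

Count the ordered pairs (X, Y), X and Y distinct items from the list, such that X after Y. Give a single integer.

19

Checking all 90 ordered pairs for relation 'after'; matching pairs in alphabetical order:
(backup, compaction): backup after compaction ✓
(backup, planning): backup after planning ✓
(demo, compaction): demo after compaction ✓
(demo, interview): demo after interview ✓
(demo, planning): demo after planning ✓
(deploy, compaction): deploy after compaction ✓
(deploy, interview): deploy after interview ✓
(deploy, planning): deploy after planning ✓
(deploy, retro): deploy after retro ✓
(ingest, compaction): ingest after compaction ✓
(ingest, interview): ingest after interview ✓
(ingest, planning): ingest after planning ✓
(ingest, retro): ingest after retro ✓
(interview, compaction): interview after compaction ✓
(qa_pass, compaction): qa_pass after compaction ✓
(qa_pass, interview): qa_pass after interview ✓
(qa_pass, planning): qa_pass after planning ✓
(qa_pass, retro): qa_pass after retro ✓
(retro, compaction): retro after compaction ✓
Count: 19.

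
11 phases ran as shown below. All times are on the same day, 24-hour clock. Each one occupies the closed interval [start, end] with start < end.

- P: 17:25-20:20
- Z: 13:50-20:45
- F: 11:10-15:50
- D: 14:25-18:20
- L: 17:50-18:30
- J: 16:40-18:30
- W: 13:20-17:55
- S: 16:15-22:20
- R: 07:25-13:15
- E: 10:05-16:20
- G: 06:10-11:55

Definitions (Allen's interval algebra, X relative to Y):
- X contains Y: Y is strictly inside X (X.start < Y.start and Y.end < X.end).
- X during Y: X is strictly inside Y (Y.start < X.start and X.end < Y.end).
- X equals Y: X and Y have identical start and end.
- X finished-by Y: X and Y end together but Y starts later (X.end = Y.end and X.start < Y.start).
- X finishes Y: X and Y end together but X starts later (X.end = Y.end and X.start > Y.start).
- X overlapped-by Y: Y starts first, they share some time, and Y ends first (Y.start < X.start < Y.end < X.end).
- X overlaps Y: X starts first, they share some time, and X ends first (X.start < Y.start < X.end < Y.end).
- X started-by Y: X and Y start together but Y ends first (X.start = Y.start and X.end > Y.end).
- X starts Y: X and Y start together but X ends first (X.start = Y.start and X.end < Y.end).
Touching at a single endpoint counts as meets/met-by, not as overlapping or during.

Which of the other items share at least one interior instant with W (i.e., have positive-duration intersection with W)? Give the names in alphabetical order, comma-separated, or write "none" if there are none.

Target W = [13:20, 17:55].
D [14:25, 18:20] → overlapped-by → yes.
E [10:05, 16:20] → overlaps → yes.
F [11:10, 15:50] → overlaps → yes.
G [06:10, 11:55] → before → no.
J [16:40, 18:30] → overlapped-by → yes.
L [17:50, 18:30] → overlapped-by → yes.
P [17:25, 20:20] → overlapped-by → yes.
R [07:25, 13:15] → before → no.
S [16:15, 22:20] → overlapped-by → yes.
Z [13:50, 20:45] → overlapped-by → yes.
Result: D, E, F, J, L, P, S, Z.

D, E, F, J, L, P, S, Z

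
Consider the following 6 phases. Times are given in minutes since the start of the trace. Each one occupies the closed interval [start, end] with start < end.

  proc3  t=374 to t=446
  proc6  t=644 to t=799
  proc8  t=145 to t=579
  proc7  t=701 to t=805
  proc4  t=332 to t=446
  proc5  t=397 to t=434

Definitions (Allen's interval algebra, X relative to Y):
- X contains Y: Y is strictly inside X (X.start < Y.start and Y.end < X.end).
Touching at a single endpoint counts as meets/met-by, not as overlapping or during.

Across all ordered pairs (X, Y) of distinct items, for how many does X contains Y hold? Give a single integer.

5

Checking all 30 ordered pairs for relation 'contains'; matching pairs in alphabetical order:
(proc3, proc5): proc3 contains proc5 ✓
(proc4, proc5): proc4 contains proc5 ✓
(proc8, proc3): proc8 contains proc3 ✓
(proc8, proc4): proc8 contains proc4 ✓
(proc8, proc5): proc8 contains proc5 ✓
Count: 5.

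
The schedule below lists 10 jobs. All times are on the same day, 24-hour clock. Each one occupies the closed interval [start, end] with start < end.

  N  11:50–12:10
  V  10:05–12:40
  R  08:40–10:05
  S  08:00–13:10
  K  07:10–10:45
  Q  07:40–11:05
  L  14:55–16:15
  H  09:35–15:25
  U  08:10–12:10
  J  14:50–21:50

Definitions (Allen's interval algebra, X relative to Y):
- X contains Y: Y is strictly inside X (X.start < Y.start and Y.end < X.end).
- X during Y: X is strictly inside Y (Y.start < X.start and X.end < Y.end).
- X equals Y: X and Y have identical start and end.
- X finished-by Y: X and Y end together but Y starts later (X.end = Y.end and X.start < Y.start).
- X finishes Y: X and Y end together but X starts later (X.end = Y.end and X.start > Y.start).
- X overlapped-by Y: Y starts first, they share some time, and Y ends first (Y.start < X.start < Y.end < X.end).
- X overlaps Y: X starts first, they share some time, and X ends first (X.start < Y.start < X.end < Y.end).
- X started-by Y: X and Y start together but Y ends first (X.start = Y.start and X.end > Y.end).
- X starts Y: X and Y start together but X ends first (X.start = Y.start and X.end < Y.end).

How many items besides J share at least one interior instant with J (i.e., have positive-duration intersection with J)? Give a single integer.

2

Target J = [14:50, 21:50].
H [09:35, 15:25] → overlaps → counts.
K [07:10, 10:45] → before → no.
L [14:55, 16:15] → during → counts.
N [11:50, 12:10] → before → no.
Q [07:40, 11:05] → before → no.
R [08:40, 10:05] → before → no.
S [08:00, 13:10] → before → no.
U [08:10, 12:10] → before → no.
V [10:05, 12:40] → before → no.
Total: 2.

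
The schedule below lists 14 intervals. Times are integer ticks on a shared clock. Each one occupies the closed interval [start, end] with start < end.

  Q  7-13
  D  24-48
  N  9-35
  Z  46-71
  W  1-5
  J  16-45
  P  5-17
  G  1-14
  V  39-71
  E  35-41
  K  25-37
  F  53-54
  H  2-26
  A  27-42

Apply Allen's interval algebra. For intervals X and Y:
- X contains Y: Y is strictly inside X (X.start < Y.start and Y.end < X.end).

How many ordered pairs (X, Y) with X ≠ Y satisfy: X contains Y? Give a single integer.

13

Checking all 182 ordered pairs for relation 'contains'; matching pairs in alphabetical order:
(A, E): A contains E ✓
(D, A): D contains A ✓
(D, E): D contains E ✓
(D, K): D contains K ✓
(G, Q): G contains Q ✓
(H, P): H contains P ✓
(H, Q): H contains Q ✓
(J, A): J contains A ✓
(J, E): J contains E ✓
(J, K): J contains K ✓
(P, Q): P contains Q ✓
(V, F): V contains F ✓
(Z, F): Z contains F ✓
Count: 13.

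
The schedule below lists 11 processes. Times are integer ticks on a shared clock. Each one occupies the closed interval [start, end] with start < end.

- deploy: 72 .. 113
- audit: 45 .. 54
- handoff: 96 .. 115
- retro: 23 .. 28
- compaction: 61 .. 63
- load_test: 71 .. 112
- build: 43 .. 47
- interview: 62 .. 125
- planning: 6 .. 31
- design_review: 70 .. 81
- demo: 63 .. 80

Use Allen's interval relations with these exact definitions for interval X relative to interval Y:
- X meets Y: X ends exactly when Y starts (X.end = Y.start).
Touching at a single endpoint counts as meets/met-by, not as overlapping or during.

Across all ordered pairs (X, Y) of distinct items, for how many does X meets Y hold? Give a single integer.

1

Checking all 110 ordered pairs for relation 'meets'; matching pairs in alphabetical order:
(compaction, demo): compaction meets demo ✓
Count: 1.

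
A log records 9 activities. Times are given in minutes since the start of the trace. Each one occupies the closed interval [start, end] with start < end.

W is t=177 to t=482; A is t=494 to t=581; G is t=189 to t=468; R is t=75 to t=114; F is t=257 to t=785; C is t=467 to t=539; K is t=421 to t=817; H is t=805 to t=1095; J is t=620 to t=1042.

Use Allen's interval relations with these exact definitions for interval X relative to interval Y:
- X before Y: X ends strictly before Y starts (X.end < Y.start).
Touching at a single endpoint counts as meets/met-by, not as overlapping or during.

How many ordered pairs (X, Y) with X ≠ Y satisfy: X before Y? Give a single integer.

Checking all 72 ordered pairs for relation 'before'; matching pairs in alphabetical order:
(A, H): A before H ✓
(A, J): A before J ✓
(C, H): C before H ✓
(C, J): C before J ✓
(F, H): F before H ✓
(G, A): G before A ✓
(G, H): G before H ✓
(G, J): G before J ✓
(R, A): R before A ✓
(R, C): R before C ✓
(R, F): R before F ✓
(R, G): R before G ✓
(R, H): R before H ✓
(R, J): R before J ✓
(R, K): R before K ✓
(R, W): R before W ✓
(W, A): W before A ✓
(W, H): W before H ✓
(W, J): W before J ✓
Count: 19.

19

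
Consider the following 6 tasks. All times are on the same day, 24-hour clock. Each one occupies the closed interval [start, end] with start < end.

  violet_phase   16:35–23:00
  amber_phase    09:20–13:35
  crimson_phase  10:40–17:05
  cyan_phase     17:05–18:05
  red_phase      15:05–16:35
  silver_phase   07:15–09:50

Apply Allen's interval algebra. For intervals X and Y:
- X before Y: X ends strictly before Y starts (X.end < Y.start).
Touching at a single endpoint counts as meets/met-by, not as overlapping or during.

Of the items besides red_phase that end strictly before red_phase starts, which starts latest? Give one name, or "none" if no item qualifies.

amber_phase

Target red_phase = [15:05, 16:35].
amber_phase [09:20, 13:35] → before → candidate.
crimson_phase [10:40, 17:05] → contains → excluded.
cyan_phase [17:05, 18:05] → after → excluded.
silver_phase [07:15, 09:50] → before → candidate.
violet_phase [16:35, 23:00] → met-by → excluded.
Among candidates, latest start is 09:20 → amber_phase.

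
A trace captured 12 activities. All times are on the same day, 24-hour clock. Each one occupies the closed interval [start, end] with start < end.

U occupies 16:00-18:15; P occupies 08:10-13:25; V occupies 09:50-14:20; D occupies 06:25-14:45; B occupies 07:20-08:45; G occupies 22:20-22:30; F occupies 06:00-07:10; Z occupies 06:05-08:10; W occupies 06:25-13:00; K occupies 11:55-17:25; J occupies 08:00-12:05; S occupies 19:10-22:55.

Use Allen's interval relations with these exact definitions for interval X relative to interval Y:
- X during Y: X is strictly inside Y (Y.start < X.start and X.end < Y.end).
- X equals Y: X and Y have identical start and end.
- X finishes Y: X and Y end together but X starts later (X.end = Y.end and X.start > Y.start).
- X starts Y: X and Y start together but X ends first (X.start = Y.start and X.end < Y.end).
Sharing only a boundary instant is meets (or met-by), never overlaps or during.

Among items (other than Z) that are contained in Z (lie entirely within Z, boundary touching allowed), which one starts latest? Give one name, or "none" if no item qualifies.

Target Z = [06:05, 08:10].
B [07:20, 08:45] → overlapped-by → excluded.
D [06:25, 14:45] → overlapped-by → excluded.
F [06:00, 07:10] → overlaps → excluded.
G [22:20, 22:30] → after → excluded.
J [08:00, 12:05] → overlapped-by → excluded.
K [11:55, 17:25] → after → excluded.
P [08:10, 13:25] → met-by → excluded.
S [19:10, 22:55] → after → excluded.
U [16:00, 18:15] → after → excluded.
V [09:50, 14:20] → after → excluded.
W [06:25, 13:00] → overlapped-by → excluded.
No candidates → none.

none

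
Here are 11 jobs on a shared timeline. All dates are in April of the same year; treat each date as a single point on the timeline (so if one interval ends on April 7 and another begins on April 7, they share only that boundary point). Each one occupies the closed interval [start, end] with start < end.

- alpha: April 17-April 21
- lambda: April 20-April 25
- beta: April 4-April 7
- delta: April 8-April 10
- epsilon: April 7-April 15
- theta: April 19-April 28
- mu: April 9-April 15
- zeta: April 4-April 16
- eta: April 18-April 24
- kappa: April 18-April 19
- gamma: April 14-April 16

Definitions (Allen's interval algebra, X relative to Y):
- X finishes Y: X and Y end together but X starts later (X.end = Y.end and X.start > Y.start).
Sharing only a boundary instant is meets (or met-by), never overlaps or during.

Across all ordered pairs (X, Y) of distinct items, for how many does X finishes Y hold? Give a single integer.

2

Checking all 110 ordered pairs for relation 'finishes'; matching pairs in alphabetical order:
(gamma, zeta): gamma finishes zeta ✓
(mu, epsilon): mu finishes epsilon ✓
Count: 2.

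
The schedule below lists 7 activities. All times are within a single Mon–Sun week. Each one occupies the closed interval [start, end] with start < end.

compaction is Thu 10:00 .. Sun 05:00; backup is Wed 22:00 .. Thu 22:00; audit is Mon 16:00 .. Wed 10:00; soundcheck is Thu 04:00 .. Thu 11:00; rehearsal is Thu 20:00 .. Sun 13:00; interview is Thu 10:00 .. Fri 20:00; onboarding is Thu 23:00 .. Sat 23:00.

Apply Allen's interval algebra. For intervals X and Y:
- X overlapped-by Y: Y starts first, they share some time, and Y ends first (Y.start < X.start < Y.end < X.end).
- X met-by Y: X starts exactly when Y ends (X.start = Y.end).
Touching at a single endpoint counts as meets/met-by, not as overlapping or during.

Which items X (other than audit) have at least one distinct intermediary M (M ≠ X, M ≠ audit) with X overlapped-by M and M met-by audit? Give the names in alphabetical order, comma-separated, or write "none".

Target audit = [Mon 16:00, Wed 10:00].
Intermediaries M with M met-by audit: none.
Union: none.

none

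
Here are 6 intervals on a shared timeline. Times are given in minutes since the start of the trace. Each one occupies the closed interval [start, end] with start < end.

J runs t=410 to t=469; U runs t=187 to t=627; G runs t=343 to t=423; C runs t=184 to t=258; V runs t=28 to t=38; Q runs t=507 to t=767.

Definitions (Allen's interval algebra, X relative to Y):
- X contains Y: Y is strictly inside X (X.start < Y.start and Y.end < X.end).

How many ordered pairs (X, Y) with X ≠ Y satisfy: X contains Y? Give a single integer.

Checking all 30 ordered pairs for relation 'contains'; matching pairs in alphabetical order:
(U, G): U contains G ✓
(U, J): U contains J ✓
Count: 2.

2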